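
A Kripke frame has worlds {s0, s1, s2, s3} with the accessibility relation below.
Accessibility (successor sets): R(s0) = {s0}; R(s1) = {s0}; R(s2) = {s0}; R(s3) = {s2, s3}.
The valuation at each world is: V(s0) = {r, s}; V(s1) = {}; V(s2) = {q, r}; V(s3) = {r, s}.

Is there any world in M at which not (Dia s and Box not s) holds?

Let φ = not (Dia s and Box not s). Evaluate φ at each world:
  s0 (successors {s0}): φ is true.
  s1 (successors {s0}): φ is true.
  s2 (successors {s0}): φ is true.
  s3 (successors {s2, s3}): φ is true.
Detail at s0 (witness):
  At s0: Dia s and Box not s is false, so not (Dia s and Box not s) is true.
    At s0: Dia s is true, Box not s is false, so Dia s and Box not s is false.
      At s0: Dia s requires s at some successor in {s0}.
        s holds at s0, so Dia s is true at s0.
      At s0: Box not s requires not s at every successor {s0}.
        not s fails at s0, so Box not s is false at s0.

Yes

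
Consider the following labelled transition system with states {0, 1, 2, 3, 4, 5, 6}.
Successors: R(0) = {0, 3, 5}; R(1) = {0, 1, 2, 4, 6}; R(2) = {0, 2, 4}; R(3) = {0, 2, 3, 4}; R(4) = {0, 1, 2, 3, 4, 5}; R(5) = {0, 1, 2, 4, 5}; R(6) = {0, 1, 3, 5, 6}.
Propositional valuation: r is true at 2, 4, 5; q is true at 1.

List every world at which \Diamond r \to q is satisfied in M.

1

Let φ = \Diamond r \to q. Evaluate φ at each world:
  0 (successors {0, 3, 5}): φ is false.
  1 (successors {0, 1, 2, 4, 6}): φ is true.
  2 (successors {0, 2, 4}): φ is false.
  3 (successors {0, 2, 3, 4}): φ is false.
  4 (successors {0, 1, 2, 3, 4, 5}): φ is false.
  5 (successors {0, 1, 2, 4, 5}): φ is false.
  6 (successors {0, 1, 3, 5, 6}): φ is false.
For instance, at 3:
  At 3: \Diamond r is true, q is false, so \Diamond r \to q is false.
    At 3: \Diamond r requires r at some successor in {0, 2, 3, 4}.
      r holds at 2, so \Diamond r is true at 3.
Satisfying worlds: {1}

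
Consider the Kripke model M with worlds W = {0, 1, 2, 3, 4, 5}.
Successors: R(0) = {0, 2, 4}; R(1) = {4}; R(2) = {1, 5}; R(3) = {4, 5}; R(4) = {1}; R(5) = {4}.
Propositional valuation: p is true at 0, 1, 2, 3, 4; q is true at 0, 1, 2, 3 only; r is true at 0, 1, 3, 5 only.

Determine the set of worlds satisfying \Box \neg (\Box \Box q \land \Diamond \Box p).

0, 1, 5

Recall that \Box ψ holds at a world iff ψ holds at every accessible world, and \Diamond ψ holds iff ψ holds at some accessible world.
Let φ = \Box \neg (\Box \Box q \land \Diamond \Box p). Evaluate φ at each world:
  0 (successors {0, 2, 4}): φ is true.
  1 (successors {4}): φ is true.
  2 (successors {1, 5}): φ is false.
  3 (successors {4, 5}): φ is false.
  4 (successors {1}): φ is false.
  5 (successors {4}): φ is true.
For instance, at 2:
  At 2: \Box \neg (\Box \Box q \land \Diamond \Box p) requires \neg (\Box \Box q \land \Diamond \Box p) at every successor {1, 5}.
    \neg (\Box \Box q \land \Diamond \Box p) fails at 1, so \Box \neg (\Box \Box q \land \Diamond \Box p) is false at 2.
      At 1: \Box \Box q \land \Diamond \Box p is true, so \neg (\Box \Box q \land \Diamond \Box p) is false.
Satisfying worlds: {0, 1, 5}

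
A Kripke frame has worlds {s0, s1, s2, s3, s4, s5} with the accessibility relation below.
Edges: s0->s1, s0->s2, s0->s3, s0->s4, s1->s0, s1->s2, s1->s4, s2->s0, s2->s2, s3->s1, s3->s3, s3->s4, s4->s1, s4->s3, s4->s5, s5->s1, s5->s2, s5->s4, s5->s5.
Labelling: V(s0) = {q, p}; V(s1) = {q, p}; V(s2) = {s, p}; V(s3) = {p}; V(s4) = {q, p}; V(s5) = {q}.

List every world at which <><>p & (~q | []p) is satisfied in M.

Let φ = <><>p & (~q | []p). Evaluate φ at each world:
  s0 (successors {s1, s2, s3, s4}): φ is true.
  s1 (successors {s0, s2, s4}): φ is true.
  s2 (successors {s0, s2}): φ is true.
  s3 (successors {s1, s3, s4}): φ is true.
  s4 (successors {s1, s3, s5}): φ is false.
  s5 (successors {s1, s2, s4, s5}): φ is false.
For instance, at s5:
  At s5: <><>p is true, ~q | []p is false, so <><>p & (~q | []p) is false.
    At s5: <><>p requires <>p at some successor in {s1, s2, s4, s5}.
      <>p holds at s1, so <><>p is true at s5.
    At s5: ~q is false, []p is false, so ~q | []p is false.
      At s5: []p requires p at every successor {s1, s2, s4, s5}.
        p fails at s5, so []p is false at s5.
Satisfying worlds: {s0, s1, s2, s3}

s0, s1, s2, s3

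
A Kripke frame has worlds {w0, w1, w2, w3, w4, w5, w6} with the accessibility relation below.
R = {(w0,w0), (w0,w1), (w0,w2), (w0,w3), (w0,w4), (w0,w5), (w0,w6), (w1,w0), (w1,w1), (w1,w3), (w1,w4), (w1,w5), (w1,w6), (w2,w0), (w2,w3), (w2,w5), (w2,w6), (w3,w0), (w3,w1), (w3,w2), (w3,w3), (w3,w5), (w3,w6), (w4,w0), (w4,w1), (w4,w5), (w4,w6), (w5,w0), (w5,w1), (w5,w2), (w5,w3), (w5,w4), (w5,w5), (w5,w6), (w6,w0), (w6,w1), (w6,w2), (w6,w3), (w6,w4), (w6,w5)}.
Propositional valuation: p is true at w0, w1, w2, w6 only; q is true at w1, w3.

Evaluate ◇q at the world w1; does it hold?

Yes

Recall that ◇ψ holds at a world iff ψ holds at some accessible world.
At w1: ◇q requires q at some successor in {w0, w1, w3, w4, w5, w6}.
  q holds at w1, so ◇q is true at w1.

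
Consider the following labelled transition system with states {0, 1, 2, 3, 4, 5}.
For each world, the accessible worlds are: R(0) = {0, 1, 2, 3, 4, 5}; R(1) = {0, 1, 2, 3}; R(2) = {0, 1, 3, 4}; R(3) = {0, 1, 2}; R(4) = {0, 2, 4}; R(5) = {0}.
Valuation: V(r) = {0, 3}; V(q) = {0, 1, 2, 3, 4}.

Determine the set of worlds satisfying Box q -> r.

0, 3

Let φ = Box q -> r. Evaluate φ at each world:
  0 (successors {0, 1, 2, 3, 4, 5}): φ is true.
  1 (successors {0, 1, 2, 3}): φ is false.
  2 (successors {0, 1, 3, 4}): φ is false.
  3 (successors {0, 1, 2}): φ is true.
  4 (successors {0, 2, 4}): φ is false.
  5 (successors {0}): φ is false.
For instance, at 1:
  At 1: Box q is true, r is false, so Box q -> r is false.
    At 1: Box q requires q at every successor {0, 1, 2, 3}.
      At 0: q is true.
      At 1: q is true.
      At 2: q is true.
      At 3: q is true.
    So Box q is true at 1.
Satisfying worlds: {0, 3}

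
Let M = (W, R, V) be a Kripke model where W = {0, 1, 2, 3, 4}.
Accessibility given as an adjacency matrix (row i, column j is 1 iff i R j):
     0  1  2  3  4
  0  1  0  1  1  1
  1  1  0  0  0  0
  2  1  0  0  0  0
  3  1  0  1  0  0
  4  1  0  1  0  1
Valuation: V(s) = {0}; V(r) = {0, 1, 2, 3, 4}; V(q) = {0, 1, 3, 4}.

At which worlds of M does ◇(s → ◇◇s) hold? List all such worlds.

Let φ = ◇(s → ◇◇s). Evaluate φ at each world:
  0 (successors {0, 2, 3, 4}): φ is true.
  1 (successors {0}): φ is true.
  2 (successors {0}): φ is true.
  3 (successors {0, 2}): φ is true.
  4 (successors {0, 2, 4}): φ is true.
For instance, at 2:
  At 2: ◇(s → ◇◇s) requires s → ◇◇s at some successor in {0}.
    s → ◇◇s holds at 0, so ◇(s → ◇◇s) is true at 2.
      At 0: s is true, ◇◇s is true, so s → ◇◇s is true.
Satisfying worlds: {0, 1, 2, 3, 4}

0, 1, 2, 3, 4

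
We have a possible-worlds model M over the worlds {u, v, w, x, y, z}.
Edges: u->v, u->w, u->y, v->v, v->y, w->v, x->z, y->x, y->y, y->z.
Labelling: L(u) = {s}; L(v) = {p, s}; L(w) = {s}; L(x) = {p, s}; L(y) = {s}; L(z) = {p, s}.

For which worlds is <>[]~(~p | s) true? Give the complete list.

Recall that []ψ holds at a world iff ψ holds at every accessible world, and <>ψ holds iff ψ holds at some accessible world.
Let φ = <>[]~(~p | s). Evaluate φ at each world:
  u (successors {v, w, y}): φ is false.
  v (successors {v, y}): φ is false.
  w (successors {v}): φ is false.
  x (successors {z}): φ is true.
  y (successors {x, y, z}): φ is true.
  z (successors ∅): φ is false.
For instance, at w:
  At w: <>[]~(~p | s) requires []~(~p | s) at some successor in {v}.
    At v: []~(~p | s) is false.
  So <>[]~(~p | s) is false at w.
Satisfying worlds: {x, y}

x, y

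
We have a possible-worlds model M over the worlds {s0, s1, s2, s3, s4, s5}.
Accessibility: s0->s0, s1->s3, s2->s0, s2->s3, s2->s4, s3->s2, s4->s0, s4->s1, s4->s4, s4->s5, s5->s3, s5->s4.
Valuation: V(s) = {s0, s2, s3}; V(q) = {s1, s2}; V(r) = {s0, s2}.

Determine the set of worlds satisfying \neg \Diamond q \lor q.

Let φ = \neg \Diamond q \lor q. Evaluate φ at each world:
  s0 (successors {s0}): φ is true.
  s1 (successors {s3}): φ is true.
  s2 (successors {s0, s3, s4}): φ is true.
  s3 (successors {s2}): φ is false.
  s4 (successors {s0, s1, s4, s5}): φ is false.
  s5 (successors {s3, s4}): φ is true.
For instance, at s4:
  At s4: \neg \Diamond q is false, q is false, so \neg \Diamond q \lor q is false.
    At s4: \Diamond q is true, so \neg \Diamond q is false.
      At s4: \Diamond q requires q at some successor in {s0, s1, s4, s5}.
        q holds at s1, so \Diamond q is true at s4.
Satisfying worlds: {s0, s1, s2, s5}

s0, s1, s2, s5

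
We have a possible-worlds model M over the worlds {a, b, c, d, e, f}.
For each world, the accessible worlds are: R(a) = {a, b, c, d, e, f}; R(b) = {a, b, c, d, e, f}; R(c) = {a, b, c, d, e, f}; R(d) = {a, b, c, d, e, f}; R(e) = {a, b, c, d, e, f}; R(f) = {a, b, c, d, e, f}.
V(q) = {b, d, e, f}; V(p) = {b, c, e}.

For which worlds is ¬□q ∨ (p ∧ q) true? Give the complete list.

a, b, c, d, e, f

Let φ = ¬□q ∨ (p ∧ q). Evaluate φ at each world:
  a (successors {a, b, c, d, e, f}): φ is true.
  b (successors {a, b, c, d, e, f}): φ is true.
  c (successors {a, b, c, d, e, f}): φ is true.
  d (successors {a, b, c, d, e, f}): φ is true.
  e (successors {a, b, c, d, e, f}): φ is true.
  f (successors {a, b, c, d, e, f}): φ is true.
For instance, at c:
  At c: ¬□q is true, p ∧ q is false, so ¬□q ∨ (p ∧ q) is true.
    At c: □q is false, so ¬□q is true.
      At c: □q requires q at every successor {a, b, c, d, e, f}.
        q fails at a, so □q is false at c.
Satisfying worlds: {a, b, c, d, e, f}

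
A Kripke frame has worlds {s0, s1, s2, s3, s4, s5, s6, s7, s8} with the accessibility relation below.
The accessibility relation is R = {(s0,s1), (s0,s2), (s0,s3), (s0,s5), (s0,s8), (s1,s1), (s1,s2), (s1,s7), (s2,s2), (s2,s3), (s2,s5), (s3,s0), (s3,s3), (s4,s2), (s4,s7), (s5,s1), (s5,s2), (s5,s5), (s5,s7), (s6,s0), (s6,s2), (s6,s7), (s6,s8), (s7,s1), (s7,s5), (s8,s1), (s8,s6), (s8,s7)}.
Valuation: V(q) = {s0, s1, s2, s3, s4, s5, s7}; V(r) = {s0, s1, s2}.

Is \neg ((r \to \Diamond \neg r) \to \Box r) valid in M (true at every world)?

Yes

Let φ = \neg ((r \to \Diamond \neg r) \to \Box r). Evaluate φ at each world:
  s0 (successors {s1, s2, s3, s5, s8}): φ is true.
  s1 (successors {s1, s2, s7}): φ is true.
  s2 (successors {s2, s3, s5}): φ is true.
  s3 (successors {s0, s3}): φ is true.
  s4 (successors {s2, s7}): φ is true.
  s5 (successors {s1, s2, s5, s7}): φ is true.
  s6 (successors {s0, s2, s7, s8}): φ is true.
  s7 (successors {s1, s5}): φ is true.
  s8 (successors {s1, s6, s7}): φ is true.
For instance, at s0:
  At s0: (r \to \Diamond \neg r) \to \Box r is false, so \neg ((r \to \Diamond \neg r) \to \Box r) is true.
    At s0: r \to \Diamond \neg r is true, \Box r is false, so (r \to \Diamond \neg r) \to \Box r is false.
      At s0: r is true, \Diamond \neg r is true, so r \to \Diamond \neg r is true.
      At s0: \Box r requires r at every successor {s1, s2, s3, s5, s8}.
        r fails at s3, so \Box r is false at s0.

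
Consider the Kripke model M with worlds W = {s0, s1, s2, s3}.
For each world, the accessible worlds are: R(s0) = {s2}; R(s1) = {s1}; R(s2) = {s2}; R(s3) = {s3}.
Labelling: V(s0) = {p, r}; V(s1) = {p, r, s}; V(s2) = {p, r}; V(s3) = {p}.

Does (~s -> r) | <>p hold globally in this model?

Let φ = (~s -> r) | <>p. Evaluate φ at each world:
  s0 (successors {s2}): φ is true.
  s1 (successors {s1}): φ is true.
  s2 (successors {s2}): φ is true.
  s3 (successors {s3}): φ is true.
For instance, at s2:
  At s2: ~s -> r is true, <>p is true, so (~s -> r) | <>p is true.
    At s2: <>p requires p at some successor in {s2}.
      p holds at s2, so <>p is true at s2.

Yes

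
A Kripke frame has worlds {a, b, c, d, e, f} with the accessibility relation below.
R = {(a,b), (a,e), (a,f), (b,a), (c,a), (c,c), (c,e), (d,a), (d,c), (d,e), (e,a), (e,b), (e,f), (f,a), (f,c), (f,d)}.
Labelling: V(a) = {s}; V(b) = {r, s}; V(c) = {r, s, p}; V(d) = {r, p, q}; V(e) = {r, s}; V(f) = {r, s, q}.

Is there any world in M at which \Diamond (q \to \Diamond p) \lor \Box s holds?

Yes

Let φ = \Diamond (q \to \Diamond p) \lor \Box s. Evaluate φ at each world:
  a (successors {b, e, f}): φ is true.
  b (successors {a}): φ is true.
  c (successors {a, c, e}): φ is true.
  d (successors {a, c, e}): φ is true.
  e (successors {a, b, f}): φ is true.
  f (successors {a, c, d}): φ is true.
Detail at a (witness):
  At a: \Diamond (q \to \Diamond p) is true, \Box s is true, so \Diamond (q \to \Diamond p) \lor \Box s is true.
    At a: \Diamond (q \to \Diamond p) requires q \to \Diamond p at some successor in {b, e, f}.
      q \to \Diamond p holds at b, so \Diamond (q \to \Diamond p) is true at a.
    At a: \Box s requires s at every successor {b, e, f}.
      At b: s is true.
      At e: s is true.
      At f: s is true.
    So \Box s is true at a.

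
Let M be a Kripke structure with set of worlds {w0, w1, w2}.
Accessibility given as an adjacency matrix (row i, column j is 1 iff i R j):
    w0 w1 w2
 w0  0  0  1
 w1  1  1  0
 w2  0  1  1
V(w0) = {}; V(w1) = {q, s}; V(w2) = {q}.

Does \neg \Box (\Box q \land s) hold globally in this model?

Let φ = \neg \Box (\Box q \land s). Evaluate φ at each world:
  w0 (successors {w2}): φ is true.
  w1 (successors {w0, w1}): φ is true.
  w2 (successors {w1, w2}): φ is true.
For instance, at w2:
  At w2: \Box (\Box q \land s) is false, so \neg \Box (\Box q \land s) is true.
    At w2: \Box (\Box q \land s) requires \Box q \land s at every successor {w1, w2}.
      \Box q \land s fails at w1, so \Box (\Box q \land s) is false at w2.

Yes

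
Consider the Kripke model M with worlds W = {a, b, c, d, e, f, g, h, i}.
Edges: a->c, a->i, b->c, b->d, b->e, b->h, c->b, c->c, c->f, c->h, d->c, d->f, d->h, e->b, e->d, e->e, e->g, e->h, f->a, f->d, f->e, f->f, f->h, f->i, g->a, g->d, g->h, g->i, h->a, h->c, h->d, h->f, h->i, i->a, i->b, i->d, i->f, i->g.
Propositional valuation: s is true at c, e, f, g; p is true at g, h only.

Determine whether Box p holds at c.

At c: Box p requires p at every successor {b, c, f, h}.
  p fails at b, so Box p is false at c.

No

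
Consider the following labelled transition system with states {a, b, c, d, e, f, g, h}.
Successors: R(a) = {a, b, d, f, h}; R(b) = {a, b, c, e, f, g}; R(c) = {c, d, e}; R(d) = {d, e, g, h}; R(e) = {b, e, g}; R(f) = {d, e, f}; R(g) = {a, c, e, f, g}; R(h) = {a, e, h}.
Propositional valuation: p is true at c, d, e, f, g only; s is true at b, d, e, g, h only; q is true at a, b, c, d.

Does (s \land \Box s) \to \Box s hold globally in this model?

Let φ = (s \land \Box s) \to \Box s. Evaluate φ at each world:
  a (successors {a, b, d, f, h}): φ is true.
  b (successors {a, b, c, e, f, g}): φ is true.
  c (successors {c, d, e}): φ is true.
  d (successors {d, e, g, h}): φ is true.
  e (successors {b, e, g}): φ is true.
  f (successors {d, e, f}): φ is true.
  g (successors {a, c, e, f, g}): φ is true.
  h (successors {a, e, h}): φ is true.
For instance, at b:
  At b: s \land \Box s is false, \Box s is false, so (s \land \Box s) \to \Box s is true.
    At b: s is true, \Box s is false, so s \land \Box s is false.
      At b: \Box s requires s at every successor {a, b, c, e, f, g}.
        s fails at a, so \Box s is false at b.
    At b: \Box s requires s at every successor {a, b, c, e, f, g}.
      s fails at a, so \Box s is false at b.

Yes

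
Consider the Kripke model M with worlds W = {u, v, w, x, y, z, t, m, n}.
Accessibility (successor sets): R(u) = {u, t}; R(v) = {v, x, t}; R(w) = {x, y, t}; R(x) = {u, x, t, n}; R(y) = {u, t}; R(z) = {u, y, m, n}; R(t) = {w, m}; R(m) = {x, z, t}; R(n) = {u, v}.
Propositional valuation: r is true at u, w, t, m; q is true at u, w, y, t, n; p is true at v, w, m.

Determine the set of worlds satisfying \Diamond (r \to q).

Let φ = \Diamond (r \to q). Evaluate φ at each world:
  u (successors {u, t}): φ is true.
  v (successors {v, x, t}): φ is true.
  w (successors {x, y, t}): φ is true.
  x (successors {u, x, t, n}): φ is true.
  y (successors {u, t}): φ is true.
  z (successors {u, y, m, n}): φ is true.
  t (successors {w, m}): φ is true.
  m (successors {x, z, t}): φ is true.
  n (successors {u, v}): φ is true.
For instance, at t:
  At t: \Diamond (r \to q) requires r \to q at some successor in {w, m}.
    r \to q holds at w, so \Diamond (r \to q) is true at t.
Satisfying worlds: {u, v, w, x, y, z, t, m, n}

u, v, w, x, y, z, t, m, n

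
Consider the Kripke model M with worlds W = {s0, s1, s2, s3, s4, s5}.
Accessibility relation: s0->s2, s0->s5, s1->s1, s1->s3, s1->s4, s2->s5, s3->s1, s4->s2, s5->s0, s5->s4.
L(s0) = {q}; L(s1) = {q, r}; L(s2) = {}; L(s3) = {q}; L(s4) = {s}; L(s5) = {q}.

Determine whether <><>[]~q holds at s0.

At s0: <><>[]~q requires <>[]~q at some successor in {s2, s5}.
  <>[]~q holds at s5, so <><>[]~q is true at s0.
    At s5: <>[]~q requires []~q at some successor in {s0, s4}.
      []~q holds at s4, so <>[]~q is true at s5.

Yes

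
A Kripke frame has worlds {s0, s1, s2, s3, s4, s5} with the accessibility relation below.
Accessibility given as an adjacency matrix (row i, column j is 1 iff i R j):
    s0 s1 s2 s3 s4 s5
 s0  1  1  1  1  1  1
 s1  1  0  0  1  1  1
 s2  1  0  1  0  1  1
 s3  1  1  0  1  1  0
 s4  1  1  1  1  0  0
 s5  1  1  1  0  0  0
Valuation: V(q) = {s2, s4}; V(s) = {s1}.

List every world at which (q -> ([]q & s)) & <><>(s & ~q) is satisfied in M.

s0, s1, s3, s5

Let φ = (q -> ([]q & s)) & <><>(s & ~q). Evaluate φ at each world:
  s0 (successors {s0, s1, s2, s3, s4, s5}): φ is true.
  s1 (successors {s0, s3, s4, s5}): φ is true.
  s2 (successors {s0, s2, s4, s5}): φ is false.
  s3 (successors {s0, s1, s3, s4}): φ is true.
  s4 (successors {s0, s1, s2, s3}): φ is false.
  s5 (successors {s0, s1, s2}): φ is true.
For instance, at s2:
  At s2: q -> ([]q & s) is false, <><>(s & ~q) is true, so (q -> ([]q & s)) & <><>(s & ~q) is false.
    At s2: q is true, []q & s is false, so q -> ([]q & s) is false.
      At s2: []q is false, s is false, so []q & s is false.
    At s2: <><>(s & ~q) requires <>(s & ~q) at some successor in {s0, s2, s4, s5}.
      <>(s & ~q) holds at s0, so <><>(s & ~q) is true at s2.
Satisfying worlds: {s0, s1, s3, s5}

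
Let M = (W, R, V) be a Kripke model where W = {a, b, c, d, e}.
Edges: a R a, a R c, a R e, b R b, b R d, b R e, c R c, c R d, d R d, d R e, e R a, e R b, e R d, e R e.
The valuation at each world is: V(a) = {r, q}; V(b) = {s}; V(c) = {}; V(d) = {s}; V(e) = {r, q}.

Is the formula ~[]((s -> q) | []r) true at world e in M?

Yes

Recall that []ψ holds at a world iff ψ holds at every accessible world, and <>ψ holds iff ψ holds at some accessible world.
At e: []((s -> q) | []r) is false, so ~[]((s -> q) | []r) is true.
  At e: []((s -> q) | []r) requires (s -> q) | []r at every successor {a, b, d, e}.
    (s -> q) | []r fails at b, so []((s -> q) | []r) is false at e.
      At b: s -> q is false, []r is false, so (s -> q) | []r is false.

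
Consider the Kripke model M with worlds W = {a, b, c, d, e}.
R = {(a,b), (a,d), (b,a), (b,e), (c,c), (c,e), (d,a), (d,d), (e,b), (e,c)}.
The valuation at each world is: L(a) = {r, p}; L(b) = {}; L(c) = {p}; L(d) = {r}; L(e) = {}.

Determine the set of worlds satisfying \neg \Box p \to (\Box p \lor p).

a, c

Let φ = \neg \Box p \to (\Box p \lor p). Evaluate φ at each world:
  a (successors {b, d}): φ is true.
  b (successors {a, e}): φ is false.
  c (successors {c, e}): φ is true.
  d (successors {a, d}): φ is false.
  e (successors {b, c}): φ is false.
For instance, at e:
  At e: \neg \Box p is true, \Box p \lor p is false, so \neg \Box p \to (\Box p \lor p) is false.
    At e: \Box p is false, so \neg \Box p is true.
      At e: \Box p requires p at every successor {b, c}.
        p fails at b, so \Box p is false at e.
    At e: \Box p is false, p is false, so \Box p \lor p is false.
      At e: \Box p requires p at every successor {b, c}.
        p fails at b, so \Box p is false at e.
Satisfying worlds: {a, c}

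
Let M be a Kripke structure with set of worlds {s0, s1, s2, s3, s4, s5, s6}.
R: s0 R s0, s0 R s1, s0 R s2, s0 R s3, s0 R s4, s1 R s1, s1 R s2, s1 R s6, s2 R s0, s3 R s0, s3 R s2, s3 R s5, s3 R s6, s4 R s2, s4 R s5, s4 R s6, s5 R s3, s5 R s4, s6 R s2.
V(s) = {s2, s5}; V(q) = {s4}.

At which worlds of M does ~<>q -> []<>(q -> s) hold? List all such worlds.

Recall that []ψ holds at a world iff ψ holds at every accessible world, and <>ψ holds iff ψ holds at some accessible world.
Let φ = ~<>q -> []<>(q -> s). Evaluate φ at each world:
  s0 (successors {s0, s1, s2, s3, s4}): φ is true.
  s1 (successors {s1, s2, s6}): φ is true.
  s2 (successors {s0}): φ is true.
  s3 (successors {s0, s2, s5, s6}): φ is true.
  s4 (successors {s2, s5, s6}): φ is true.
  s5 (successors {s3, s4}): φ is true.
  s6 (successors {s2}): φ is true.
For instance, at s5:
  At s5: ~<>q is false, []<>(q -> s) is true, so ~<>q -> []<>(q -> s) is true.
    At s5: <>q is true, so ~<>q is false.
      At s5: <>q requires q at some successor in {s3, s4}.
        q holds at s4, so <>q is true at s5.
    At s5: []<>(q -> s) requires <>(q -> s) at every successor {s3, s4}.
      At s3: <>(q -> s) is true.
      At s4: <>(q -> s) is true.
    So []<>(q -> s) is true at s5.
Satisfying worlds: {s0, s1, s2, s3, s4, s5, s6}

s0, s1, s2, s3, s4, s5, s6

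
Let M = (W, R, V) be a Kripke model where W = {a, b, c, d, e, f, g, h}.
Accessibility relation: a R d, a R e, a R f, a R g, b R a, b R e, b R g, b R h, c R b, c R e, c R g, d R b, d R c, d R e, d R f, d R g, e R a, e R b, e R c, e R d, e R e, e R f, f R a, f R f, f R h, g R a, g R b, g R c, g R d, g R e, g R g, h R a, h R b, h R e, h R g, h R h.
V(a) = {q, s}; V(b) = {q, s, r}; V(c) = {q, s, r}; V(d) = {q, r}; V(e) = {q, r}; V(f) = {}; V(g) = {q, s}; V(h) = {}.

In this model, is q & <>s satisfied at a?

Yes

At a: q is true, <>s is true, so q & <>s is true.
  At a: <>s requires s at some successor in {d, e, f, g}.
    s holds at g, so <>s is true at a.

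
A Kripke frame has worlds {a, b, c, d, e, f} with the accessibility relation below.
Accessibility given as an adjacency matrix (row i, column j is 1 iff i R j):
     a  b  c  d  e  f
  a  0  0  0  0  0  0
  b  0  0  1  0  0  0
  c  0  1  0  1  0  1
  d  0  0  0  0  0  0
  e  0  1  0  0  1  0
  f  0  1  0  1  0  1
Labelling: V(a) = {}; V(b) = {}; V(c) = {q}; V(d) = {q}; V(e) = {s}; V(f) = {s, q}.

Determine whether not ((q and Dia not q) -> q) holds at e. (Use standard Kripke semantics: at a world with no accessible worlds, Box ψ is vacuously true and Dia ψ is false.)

Recall that Dia ψ holds at a world iff ψ holds at some accessible world.
At e: (q and Dia not q) -> q is true, so not ((q and Dia not q) -> q) is false.
  At e: q and Dia not q is false, q is false, so (q and Dia not q) -> q is true.
    At e: q is false, Dia not q is true, so q and Dia not q is false.
      At e: Dia not q requires not q at some successor in {b, e}.
        not q holds at b, so Dia not q is true at e.

No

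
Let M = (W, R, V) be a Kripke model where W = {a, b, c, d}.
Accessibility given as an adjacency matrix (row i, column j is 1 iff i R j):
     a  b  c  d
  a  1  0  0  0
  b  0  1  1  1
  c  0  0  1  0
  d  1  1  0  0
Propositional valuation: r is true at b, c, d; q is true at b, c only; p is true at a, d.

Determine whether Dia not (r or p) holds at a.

At a: Dia not (r or p) requires not (r or p) at some successor in {a}.
  At a: not (r or p) is false.
So Dia not (r or p) is false at a.

No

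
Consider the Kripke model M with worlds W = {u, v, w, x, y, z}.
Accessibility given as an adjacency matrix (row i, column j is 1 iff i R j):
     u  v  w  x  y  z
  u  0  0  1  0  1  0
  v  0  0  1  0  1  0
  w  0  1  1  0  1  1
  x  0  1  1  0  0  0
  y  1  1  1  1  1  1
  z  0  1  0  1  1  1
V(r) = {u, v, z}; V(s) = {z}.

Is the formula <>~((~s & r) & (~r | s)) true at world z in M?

Yes

Recall that <>ψ holds at a world iff ψ holds at some accessible world.
At z: <>~((~s & r) & (~r | s)) requires ~((~s & r) & (~r | s)) at some successor in {v, x, y, z}.
  ~((~s & r) & (~r | s)) holds at v, so <>~((~s & r) & (~r | s)) is true at z.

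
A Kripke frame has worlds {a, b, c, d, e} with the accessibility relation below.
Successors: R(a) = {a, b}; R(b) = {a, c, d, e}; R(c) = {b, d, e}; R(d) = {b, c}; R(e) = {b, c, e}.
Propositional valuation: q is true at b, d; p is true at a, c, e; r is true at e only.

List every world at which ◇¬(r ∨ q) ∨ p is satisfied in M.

a, b, c, d, e

Let φ = ◇¬(r ∨ q) ∨ p. Evaluate φ at each world:
  a (successors {a, b}): φ is true.
  b (successors {a, c, d, e}): φ is true.
  c (successors {b, d, e}): φ is true.
  d (successors {b, c}): φ is true.
  e (successors {b, c, e}): φ is true.
For instance, at a:
  At a: ◇¬(r ∨ q) is true, p is true, so ◇¬(r ∨ q) ∨ p is true.
    At a: ◇¬(r ∨ q) requires ¬(r ∨ q) at some successor in {a, b}.
      ¬(r ∨ q) holds at a, so ◇¬(r ∨ q) is true at a.
Satisfying worlds: {a, b, c, d, e}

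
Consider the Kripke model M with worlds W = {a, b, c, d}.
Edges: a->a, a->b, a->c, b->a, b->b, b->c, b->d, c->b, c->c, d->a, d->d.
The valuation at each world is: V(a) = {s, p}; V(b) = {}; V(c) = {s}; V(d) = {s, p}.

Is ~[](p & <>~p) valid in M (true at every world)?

Yes

Recall that []ψ holds at a world iff ψ holds at every accessible world, and <>ψ holds iff ψ holds at some accessible world.
Let φ = ~[](p & <>~p). Evaluate φ at each world:
  a (successors {a, b, c}): φ is true.
  b (successors {a, b, c, d}): φ is true.
  c (successors {b, c}): φ is true.
  d (successors {a, d}): φ is true.
For instance, at a:
  At a: [](p & <>~p) is false, so ~[](p & <>~p) is true.
    At a: [](p & <>~p) requires p & <>~p at every successor {a, b, c}.
      p & <>~p fails at b, so [](p & <>~p) is false at a.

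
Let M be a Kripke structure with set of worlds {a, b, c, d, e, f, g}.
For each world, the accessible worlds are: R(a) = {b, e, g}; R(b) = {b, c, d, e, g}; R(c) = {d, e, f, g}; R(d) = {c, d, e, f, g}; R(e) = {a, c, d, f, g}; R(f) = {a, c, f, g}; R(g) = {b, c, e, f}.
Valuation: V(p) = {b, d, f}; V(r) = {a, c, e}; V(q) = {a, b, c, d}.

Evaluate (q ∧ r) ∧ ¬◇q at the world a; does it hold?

No

Recall that ◇ψ holds at a world iff ψ holds at some accessible world.
At a: q ∧ r is true, ¬◇q is false, so (q ∧ r) ∧ ¬◇q is false.
  At a: ◇q is true, so ¬◇q is false.
    At a: ◇q requires q at some successor in {b, e, g}.
      q holds at b, so ◇q is true at a.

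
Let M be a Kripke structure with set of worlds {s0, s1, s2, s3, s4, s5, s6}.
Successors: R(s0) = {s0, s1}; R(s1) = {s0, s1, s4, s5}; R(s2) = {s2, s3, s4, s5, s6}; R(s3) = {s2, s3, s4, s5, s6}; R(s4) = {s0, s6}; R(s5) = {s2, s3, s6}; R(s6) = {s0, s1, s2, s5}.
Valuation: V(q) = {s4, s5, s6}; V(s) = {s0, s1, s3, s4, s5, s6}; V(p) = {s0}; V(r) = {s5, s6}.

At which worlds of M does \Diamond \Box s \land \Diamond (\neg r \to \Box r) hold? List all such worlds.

s1, s2, s3, s4, s6

Let φ = \Diamond \Box s \land \Diamond (\neg r \to \Box r). Evaluate φ at each world:
  s0 (successors {s0, s1}): φ is false.
  s1 (successors {s0, s1, s4, s5}): φ is true.
  s2 (successors {s2, s3, s4, s5, s6}): φ is true.
  s3 (successors {s2, s3, s4, s5, s6}): φ is true.
  s4 (successors {s0, s6}): φ is true.
  s5 (successors {s2, s3, s6}): φ is false.
  s6 (successors {s0, s1, s2, s5}): φ is true.
For instance, at s6:
  At s6: \Diamond \Box s is true, \Diamond (\neg r \to \Box r) is true, so \Diamond \Box s \land \Diamond (\neg r \to \Box r) is true.
    At s6: \Diamond \Box s requires \Box s at some successor in {s0, s1, s2, s5}.
      \Box s holds at s0, so \Diamond \Box s is true at s6.
    At s6: \Diamond (\neg r \to \Box r) requires \neg r \to \Box r at some successor in {s0, s1, s2, s5}.
      \neg r \to \Box r holds at s5, so \Diamond (\neg r \to \Box r) is true at s6.
Satisfying worlds: {s1, s2, s3, s4, s6}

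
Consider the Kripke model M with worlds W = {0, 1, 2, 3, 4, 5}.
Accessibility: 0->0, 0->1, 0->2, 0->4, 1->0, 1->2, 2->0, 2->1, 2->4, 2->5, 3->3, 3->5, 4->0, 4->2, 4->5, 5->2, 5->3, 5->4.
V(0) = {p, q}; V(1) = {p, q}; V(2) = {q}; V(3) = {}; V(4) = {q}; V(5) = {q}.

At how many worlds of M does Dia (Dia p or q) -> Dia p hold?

4

Let φ = Dia (Dia p or q) -> Dia p. Evaluate φ at each world:
  0 (successors {0, 1, 2, 4}): φ is true.
  1 (successors {0, 2}): φ is true.
  2 (successors {0, 1, 4, 5}): φ is true.
  3 (successors {3, 5}): φ is false.
  4 (successors {0, 2, 5}): φ is true.
  5 (successors {2, 3, 4}): φ is false.
For instance, at 5:
  At 5: Dia (Dia p or q) is true, Dia p is false, so Dia (Dia p or q) -> Dia p is false.
    At 5: Dia (Dia p or q) requires Dia p or q at some successor in {2, 3, 4}.
      Dia p or q holds at 2, so Dia (Dia p or q) is true at 5.
    At 5: Dia p requires p at some successor in {2, 3, 4}.
      At 2: p is false.
      At 3: p is false.
      At 4: p is false.
    So Dia p is false at 5.
Satisfying worlds: {0, 1, 2, 4}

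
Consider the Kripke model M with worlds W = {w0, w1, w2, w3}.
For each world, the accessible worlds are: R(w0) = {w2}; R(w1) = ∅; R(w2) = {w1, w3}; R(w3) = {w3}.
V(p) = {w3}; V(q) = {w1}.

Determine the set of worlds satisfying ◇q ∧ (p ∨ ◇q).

Let φ = ◇q ∧ (p ∨ ◇q). Evaluate φ at each world:
  w0 (successors {w2}): φ is false.
  w1 (successors ∅): φ is false.
  w2 (successors {w1, w3}): φ is true.
  w3 (successors {w3}): φ is false.
For instance, at w3:
  At w3: ◇q is false, p ∨ ◇q is true, so ◇q ∧ (p ∨ ◇q) is false.
    At w3: ◇q requires q at some successor in {w3}.
      At w3: q is false.
    So ◇q is false at w3.
    At w3: p is true, ◇q is false, so p ∨ ◇q is true.
      At w3: ◇q requires q at some successor in {w3}.
        At w3: q is false.
      So ◇q is false at w3.
Satisfying worlds: {w2}

w2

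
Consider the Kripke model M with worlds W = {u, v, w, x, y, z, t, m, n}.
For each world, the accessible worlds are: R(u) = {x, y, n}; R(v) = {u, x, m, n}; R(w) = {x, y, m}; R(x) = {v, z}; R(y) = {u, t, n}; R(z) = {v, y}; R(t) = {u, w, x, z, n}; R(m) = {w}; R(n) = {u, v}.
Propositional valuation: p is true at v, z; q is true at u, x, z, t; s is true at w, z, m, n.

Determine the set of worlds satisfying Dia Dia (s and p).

u, v, w, y, t

Recall that Dia ψ holds at a world iff ψ holds at some accessible world.
Let φ = Dia Dia (s and p). Evaluate φ at each world:
  u (successors {x, y, n}): φ is true.
  v (successors {u, x, m, n}): φ is true.
  w (successors {x, y, m}): φ is true.
  x (successors {v, z}): φ is false.
  y (successors {u, t, n}): φ is true.
  z (successors {v, y}): φ is false.
  t (successors {u, w, x, z, n}): φ is true.
  m (successors {w}): φ is false.
  n (successors {u, v}): φ is false.
For instance, at y:
  At y: Dia Dia (s and p) requires Dia (s and p) at some successor in {u, t, n}.
    Dia (s and p) holds at t, so Dia Dia (s and p) is true at y.
      At t: Dia (s and p) requires s and p at some successor in {u, w, x, z, n}.
        s and p holds at z, so Dia (s and p) is true at t.
Satisfying worlds: {u, v, w, y, t}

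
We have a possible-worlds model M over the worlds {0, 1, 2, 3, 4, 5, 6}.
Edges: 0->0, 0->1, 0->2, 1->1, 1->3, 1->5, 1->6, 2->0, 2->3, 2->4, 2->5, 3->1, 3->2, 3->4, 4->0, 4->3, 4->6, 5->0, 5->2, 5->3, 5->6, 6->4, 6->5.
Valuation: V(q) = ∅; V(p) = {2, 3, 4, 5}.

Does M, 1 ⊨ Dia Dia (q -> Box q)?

Yes

At 1: Dia Dia (q -> Box q) requires Dia (q -> Box q) at some successor in {1, 3, 5, 6}.
  Dia (q -> Box q) holds at 1, so Dia Dia (q -> Box q) is true at 1.
    At 1: Dia (q -> Box q) requires q -> Box q at some successor in {1, 3, 5, 6}.
      q -> Box q holds at 1, so Dia (q -> Box q) is true at 1.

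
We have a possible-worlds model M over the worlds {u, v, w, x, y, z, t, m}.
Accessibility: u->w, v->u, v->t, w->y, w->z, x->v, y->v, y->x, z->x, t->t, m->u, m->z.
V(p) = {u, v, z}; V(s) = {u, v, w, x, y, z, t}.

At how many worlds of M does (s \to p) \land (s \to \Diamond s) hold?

Let φ = (s \to p) \land (s \to \Diamond s). Evaluate φ at each world:
  u (successors {w}): φ is true.
  v (successors {u, t}): φ is true.
  w (successors {y, z}): φ is false.
  x (successors {v}): φ is false.
  y (successors {v, x}): φ is false.
  z (successors {x}): φ is true.
  t (successors {t}): φ is false.
  m (successors {u, z}): φ is true.
For instance, at x:
  At x: s \to p is false, s \to \Diamond s is true, so (s \to p) \land (s \to \Diamond s) is false.
    At x: s is true, \Diamond s is true, so s \to \Diamond s is true.
      At x: \Diamond s requires s at some successor in {v}.
        s holds at v, so \Diamond s is true at x.
Satisfying worlds: {u, v, z, m}

4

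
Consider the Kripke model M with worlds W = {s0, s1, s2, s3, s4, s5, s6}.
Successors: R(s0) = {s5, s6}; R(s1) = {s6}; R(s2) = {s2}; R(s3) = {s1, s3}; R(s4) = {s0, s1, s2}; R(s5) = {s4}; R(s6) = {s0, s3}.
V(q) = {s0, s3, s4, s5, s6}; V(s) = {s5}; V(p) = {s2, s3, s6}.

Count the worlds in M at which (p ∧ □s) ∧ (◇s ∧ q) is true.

0

Let φ = (p ∧ □s) ∧ (◇s ∧ q). Evaluate φ at each world:
  s0 (successors {s5, s6}): φ is false.
  s1 (successors {s6}): φ is false.
  s2 (successors {s2}): φ is false.
  s3 (successors {s1, s3}): φ is false.
  s4 (successors {s0, s1, s2}): φ is false.
  s5 (successors {s4}): φ is false.
  s6 (successors {s0, s3}): φ is false.
For instance, at s3:
  At s3: p ∧ □s is false, ◇s ∧ q is false, so (p ∧ □s) ∧ (◇s ∧ q) is false.
    At s3: p is true, □s is false, so p ∧ □s is false.
      At s3: □s requires s at every successor {s1, s3}.
        s fails at s1, so □s is false at s3.
    At s3: ◇s is false, q is true, so ◇s ∧ q is false.
      At s3: ◇s requires s at some successor in {s1, s3}.
        At s1: s is false.
        At s3: s is false.
      So ◇s is false at s3.
Satisfying worlds: none.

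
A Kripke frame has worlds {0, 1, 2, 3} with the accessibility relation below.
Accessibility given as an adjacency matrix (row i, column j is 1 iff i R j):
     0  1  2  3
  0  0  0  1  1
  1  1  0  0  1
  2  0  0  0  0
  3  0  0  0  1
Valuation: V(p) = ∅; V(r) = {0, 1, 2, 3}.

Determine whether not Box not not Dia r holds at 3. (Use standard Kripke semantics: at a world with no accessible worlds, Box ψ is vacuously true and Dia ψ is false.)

No

At 3: Box not not Dia r is true, so not Box not not Dia r is false.
  At 3: Box not not Dia r requires not not Dia r at every successor {3}.
      At 3: not Dia r is false, so not not Dia r is true.
  So Box not not Dia r is true at 3.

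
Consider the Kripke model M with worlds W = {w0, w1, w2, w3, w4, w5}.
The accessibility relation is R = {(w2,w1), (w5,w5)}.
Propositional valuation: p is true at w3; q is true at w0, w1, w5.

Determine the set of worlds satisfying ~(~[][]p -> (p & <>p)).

Recall that []ψ holds at a world iff ψ holds at every accessible world, and <>ψ holds iff ψ holds at some accessible world.
Let φ = ~(~[][]p -> (p & <>p)). Evaluate φ at each world:
  w0 (successors ∅): φ is false.
  w1 (successors ∅): φ is false.
  w2 (successors {w1}): φ is false.
  w3 (successors ∅): φ is false.
  w4 (successors ∅): φ is false.
  w5 (successors {w5}): φ is true.
For instance, at w5:
  At w5: ~[][]p -> (p & <>p) is false, so ~(~[][]p -> (p & <>p)) is true.
    At w5: ~[][]p is true, p & <>p is false, so ~[][]p -> (p & <>p) is false.
      At w5: [][]p is false, so ~[][]p is true.
      At w5: p is false, <>p is false, so p & <>p is false.
Satisfying worlds: {w5}

w5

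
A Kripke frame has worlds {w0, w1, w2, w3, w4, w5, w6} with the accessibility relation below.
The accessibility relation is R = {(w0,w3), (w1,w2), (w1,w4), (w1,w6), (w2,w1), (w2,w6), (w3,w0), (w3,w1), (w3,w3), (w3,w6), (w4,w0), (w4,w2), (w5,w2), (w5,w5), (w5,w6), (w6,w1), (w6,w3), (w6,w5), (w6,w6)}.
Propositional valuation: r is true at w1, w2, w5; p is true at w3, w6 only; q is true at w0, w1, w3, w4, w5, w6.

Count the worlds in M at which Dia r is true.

6

Let φ = Dia r. Evaluate φ at each world:
  w0 (successors {w3}): φ is false.
  w1 (successors {w2, w4, w6}): φ is true.
  w2 (successors {w1, w6}): φ is true.
  w3 (successors {w0, w1, w3, w6}): φ is true.
  w4 (successors {w0, w2}): φ is true.
  w5 (successors {w2, w5, w6}): φ is true.
  w6 (successors {w1, w3, w5, w6}): φ is true.
For instance, at w6:
  At w6: Dia r requires r at some successor in {w1, w3, w5, w6}.
    r holds at w1, so Dia r is true at w6.
Satisfying worlds: {w1, w2, w3, w4, w5, w6}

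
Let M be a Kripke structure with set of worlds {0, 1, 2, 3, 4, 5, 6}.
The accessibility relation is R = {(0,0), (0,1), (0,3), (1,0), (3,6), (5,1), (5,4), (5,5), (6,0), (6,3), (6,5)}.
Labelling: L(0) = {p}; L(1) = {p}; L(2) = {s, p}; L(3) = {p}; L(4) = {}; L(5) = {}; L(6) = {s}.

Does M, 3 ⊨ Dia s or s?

Yes

Recall that Dia ψ holds at a world iff ψ holds at some accessible world.
At 3: Dia s is true, s is false, so Dia s or s is true.
  At 3: Dia s requires s at some successor in {6}.
    s holds at 6, so Dia s is true at 3.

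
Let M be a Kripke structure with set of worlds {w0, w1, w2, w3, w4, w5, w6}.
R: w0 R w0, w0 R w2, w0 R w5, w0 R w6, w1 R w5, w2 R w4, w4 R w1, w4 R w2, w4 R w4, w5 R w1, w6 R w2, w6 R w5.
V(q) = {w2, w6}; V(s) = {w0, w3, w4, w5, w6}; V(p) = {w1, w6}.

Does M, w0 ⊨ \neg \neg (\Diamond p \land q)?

At w0: \neg (\Diamond p \land q) is true, so \neg \neg (\Diamond p \land q) is false.
  At w0: \Diamond p \land q is false, so \neg (\Diamond p \land q) is true.
    At w0: \Diamond p is true, q is false, so \Diamond p \land q is false.
      At w0: \Diamond p requires p at some successor in {w0, w2, w5, w6}.
        p holds at w6, so \Diamond p is true at w0.

No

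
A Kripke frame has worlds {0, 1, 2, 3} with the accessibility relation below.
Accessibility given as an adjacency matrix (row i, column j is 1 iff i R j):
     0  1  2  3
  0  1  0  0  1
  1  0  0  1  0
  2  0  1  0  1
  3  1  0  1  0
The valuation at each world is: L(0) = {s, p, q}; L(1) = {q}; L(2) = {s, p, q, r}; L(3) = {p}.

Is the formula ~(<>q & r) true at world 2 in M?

No

At 2: <>q & r is true, so ~(<>q & r) is false.
  At 2: <>q is true, r is true, so <>q & r is true.
    At 2: <>q requires q at some successor in {1, 3}.
      q holds at 1, so <>q is true at 2.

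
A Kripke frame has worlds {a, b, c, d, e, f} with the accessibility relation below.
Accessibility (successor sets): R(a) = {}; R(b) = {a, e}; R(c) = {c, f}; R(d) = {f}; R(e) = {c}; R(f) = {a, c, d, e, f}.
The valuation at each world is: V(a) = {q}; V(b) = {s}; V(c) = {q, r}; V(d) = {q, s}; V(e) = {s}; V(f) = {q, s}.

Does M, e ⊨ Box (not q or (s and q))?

At e: Box (not q or (s and q)) requires not q or (s and q) at every successor {c}.
  not q or (s and q) fails at c, so Box (not q or (s and q)) is false at e.

No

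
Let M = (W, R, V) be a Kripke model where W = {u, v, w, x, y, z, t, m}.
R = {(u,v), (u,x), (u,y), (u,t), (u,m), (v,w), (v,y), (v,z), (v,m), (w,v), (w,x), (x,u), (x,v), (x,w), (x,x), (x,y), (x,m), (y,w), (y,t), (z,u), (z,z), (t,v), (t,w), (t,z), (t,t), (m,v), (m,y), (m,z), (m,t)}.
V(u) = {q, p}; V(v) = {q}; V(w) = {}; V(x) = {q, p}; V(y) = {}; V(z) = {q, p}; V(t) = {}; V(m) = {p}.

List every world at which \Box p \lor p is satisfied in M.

u, x, z, m

Recall that \Box ψ holds at a world iff ψ holds at every accessible world, and \Diamond ψ holds iff ψ holds at some accessible world.
Let φ = \Box p \lor p. Evaluate φ at each world:
  u (successors {v, x, y, t, m}): φ is true.
  v (successors {w, y, z, m}): φ is false.
  w (successors {v, x}): φ is false.
  x (successors {u, v, w, x, y, m}): φ is true.
  y (successors {w, t}): φ is false.
  z (successors {u, z}): φ is true.
  t (successors {v, w, z, t}): φ is false.
  m (successors {v, y, z, t}): φ is true.
For instance, at y:
  At y: \Box p is false, p is false, so \Box p \lor p is false.
    At y: \Box p requires p at every successor {w, t}.
      p fails at w, so \Box p is false at y.
Satisfying worlds: {u, x, z, m}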